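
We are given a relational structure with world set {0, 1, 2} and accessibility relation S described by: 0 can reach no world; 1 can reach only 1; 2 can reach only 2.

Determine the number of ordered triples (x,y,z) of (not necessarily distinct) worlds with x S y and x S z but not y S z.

0

S is Euclidean; there are no such tuples.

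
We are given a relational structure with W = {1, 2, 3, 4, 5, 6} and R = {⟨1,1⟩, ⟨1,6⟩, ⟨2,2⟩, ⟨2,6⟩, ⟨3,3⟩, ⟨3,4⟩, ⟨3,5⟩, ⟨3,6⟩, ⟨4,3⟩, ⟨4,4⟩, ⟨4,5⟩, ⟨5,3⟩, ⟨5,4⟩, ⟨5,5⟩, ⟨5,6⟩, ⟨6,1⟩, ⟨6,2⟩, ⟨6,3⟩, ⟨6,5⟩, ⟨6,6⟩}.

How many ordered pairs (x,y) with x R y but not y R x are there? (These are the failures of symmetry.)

0

R is symmetric; there are no such tuples.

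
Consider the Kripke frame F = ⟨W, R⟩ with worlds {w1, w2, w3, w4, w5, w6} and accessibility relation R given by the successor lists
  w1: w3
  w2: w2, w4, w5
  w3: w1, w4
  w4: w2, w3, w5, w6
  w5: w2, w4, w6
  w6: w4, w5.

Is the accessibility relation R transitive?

No

Transitive: no — w1 R w3 and w3 R w4, but not w1 R w4.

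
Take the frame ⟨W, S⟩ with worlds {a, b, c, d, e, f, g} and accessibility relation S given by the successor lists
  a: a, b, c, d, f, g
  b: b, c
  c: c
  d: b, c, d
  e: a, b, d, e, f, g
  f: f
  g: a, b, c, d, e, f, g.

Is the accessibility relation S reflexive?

Reflexive: yes — every world is S-related to itself.

Yes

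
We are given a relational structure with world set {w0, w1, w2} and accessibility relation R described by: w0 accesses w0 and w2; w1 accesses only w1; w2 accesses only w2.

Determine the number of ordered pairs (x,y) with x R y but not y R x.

1

Enumerating: (w0,w2).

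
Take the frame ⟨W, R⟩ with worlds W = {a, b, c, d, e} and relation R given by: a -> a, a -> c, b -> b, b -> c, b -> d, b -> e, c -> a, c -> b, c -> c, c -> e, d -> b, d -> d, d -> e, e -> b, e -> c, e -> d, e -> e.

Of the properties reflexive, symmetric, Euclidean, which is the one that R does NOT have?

Euclidean

Reflexive: yes — every world is R-related to itself.
Symmetric: yes — every pair in R has its reverse in R.
Euclidean: no — b R c and b R d, but not c R d.
Only Euclidean fails.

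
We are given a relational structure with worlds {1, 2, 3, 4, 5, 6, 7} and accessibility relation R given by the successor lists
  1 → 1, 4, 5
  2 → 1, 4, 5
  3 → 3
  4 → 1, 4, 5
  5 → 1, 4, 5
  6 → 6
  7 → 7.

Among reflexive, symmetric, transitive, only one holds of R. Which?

transitive

Reflexive: no — 2 is not related to itself.
Symmetric: no — 2 R 1 but not 1 R 2.
Transitive: yes — every two-step R-path is closed by a direct edge.
Only transitive holds.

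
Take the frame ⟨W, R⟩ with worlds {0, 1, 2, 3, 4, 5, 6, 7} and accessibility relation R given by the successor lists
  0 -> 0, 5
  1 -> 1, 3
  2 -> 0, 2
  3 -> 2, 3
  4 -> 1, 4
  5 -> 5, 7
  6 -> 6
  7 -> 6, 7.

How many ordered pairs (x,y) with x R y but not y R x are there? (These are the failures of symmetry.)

7

Enumerating: (0,5), (1,3), (2,0), (3,2), (4,1), (5,7), (7,6).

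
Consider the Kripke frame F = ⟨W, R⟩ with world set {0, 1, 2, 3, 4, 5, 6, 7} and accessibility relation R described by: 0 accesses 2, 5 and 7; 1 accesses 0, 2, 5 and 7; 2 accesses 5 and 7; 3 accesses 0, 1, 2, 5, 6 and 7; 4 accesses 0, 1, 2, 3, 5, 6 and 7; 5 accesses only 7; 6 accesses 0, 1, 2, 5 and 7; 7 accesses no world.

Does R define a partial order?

No

Reflexive: no — 0 is not related to itself.
Transitive: yes — every two-step R-path is closed by a direct edge.
Antisymmetric: yes — no distinct pair is related both ways.
So R is not a partial order.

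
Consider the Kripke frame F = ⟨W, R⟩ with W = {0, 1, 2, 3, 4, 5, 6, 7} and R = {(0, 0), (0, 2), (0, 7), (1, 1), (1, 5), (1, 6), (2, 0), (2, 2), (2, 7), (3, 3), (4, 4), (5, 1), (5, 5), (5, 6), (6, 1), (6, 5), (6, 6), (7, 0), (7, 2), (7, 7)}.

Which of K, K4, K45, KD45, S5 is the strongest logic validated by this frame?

Transitive (axiom 4): yes — every two-step R-path is closed by a direct edge.
Euclidean (axiom 5): yes — any two successors of a common world are R-related.
Serial (axiom D): yes — every world has a successor (e.g. 0 R 0).
Reflexive (axiom T): yes — every world is R-related to itself.
So F validates K, K4, K45, KD45, S5. The strongest is S5.

S5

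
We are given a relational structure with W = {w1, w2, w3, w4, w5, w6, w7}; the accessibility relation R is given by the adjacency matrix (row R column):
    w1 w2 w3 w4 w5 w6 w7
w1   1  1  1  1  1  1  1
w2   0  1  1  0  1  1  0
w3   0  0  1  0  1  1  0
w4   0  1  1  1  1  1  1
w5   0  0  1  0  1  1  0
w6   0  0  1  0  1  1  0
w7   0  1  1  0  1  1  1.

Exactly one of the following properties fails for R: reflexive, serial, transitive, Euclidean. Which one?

Euclidean

Reflexive: yes — every world is R-related to itself.
Serial: yes — every world has a successor (e.g. w1 R w1).
Transitive: yes — every two-step R-path is closed by a direct edge.
Euclidean: no — w1 R w2 and w1 R w4, but not w2 R w4.
Only Euclidean fails.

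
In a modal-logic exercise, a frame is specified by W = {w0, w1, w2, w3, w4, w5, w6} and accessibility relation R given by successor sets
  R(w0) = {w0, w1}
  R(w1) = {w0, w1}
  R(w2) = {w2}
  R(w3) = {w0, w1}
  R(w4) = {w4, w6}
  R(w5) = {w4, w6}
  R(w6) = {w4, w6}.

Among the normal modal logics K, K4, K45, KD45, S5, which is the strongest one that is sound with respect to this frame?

KD45

Transitive (axiom 4): yes — every two-step R-path is closed by a direct edge.
Euclidean (axiom 5): yes — any two successors of a common world are R-related.
Serial (axiom D): yes — every world has a successor (e.g. w0 R w0).
Reflexive (axiom T): no — w3 is not related to itself.
So F validates K, K4, K45, KD45; S5 would additionally require R to be reflexive. The strongest is KD45.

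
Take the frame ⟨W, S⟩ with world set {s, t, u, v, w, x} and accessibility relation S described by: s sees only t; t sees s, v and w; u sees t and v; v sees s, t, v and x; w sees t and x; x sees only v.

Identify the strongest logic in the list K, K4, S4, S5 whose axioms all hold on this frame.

K

Transitive (axiom 4): no — s S t and t S v, but not s S v.
Reflexive (axiom T): no — s is not related to itself.
Euclidean (axiom 5): no — t S s and t S v, but not s S v.
So F validates K; K4 would additionally require S to be transitive. The strongest is K.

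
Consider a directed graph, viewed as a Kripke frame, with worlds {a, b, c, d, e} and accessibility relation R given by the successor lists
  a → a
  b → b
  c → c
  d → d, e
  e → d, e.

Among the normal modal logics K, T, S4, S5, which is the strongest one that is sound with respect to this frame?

Reflexive (axiom T): yes — every world is R-related to itself.
Transitive (axiom 4): yes — every two-step R-path is closed by a direct edge.
Euclidean (axiom 5): yes — any two successors of a common world are R-related.
So F validates K, T, S4, S5. The strongest is S5.

S5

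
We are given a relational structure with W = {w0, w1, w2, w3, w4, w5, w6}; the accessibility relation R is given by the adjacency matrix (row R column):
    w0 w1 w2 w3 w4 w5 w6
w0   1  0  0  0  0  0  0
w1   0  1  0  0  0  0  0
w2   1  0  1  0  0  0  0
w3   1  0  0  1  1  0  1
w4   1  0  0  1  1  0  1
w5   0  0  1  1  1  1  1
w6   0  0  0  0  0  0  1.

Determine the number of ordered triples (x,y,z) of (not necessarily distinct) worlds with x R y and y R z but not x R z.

Enumerating: (w5,w2,w0), (w5,w3,w0), (w5,w4,w0).

3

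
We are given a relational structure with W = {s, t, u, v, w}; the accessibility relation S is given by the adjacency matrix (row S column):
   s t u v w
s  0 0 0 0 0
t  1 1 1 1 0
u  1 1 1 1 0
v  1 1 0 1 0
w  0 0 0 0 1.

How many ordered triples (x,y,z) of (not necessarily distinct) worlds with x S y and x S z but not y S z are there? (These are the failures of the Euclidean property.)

Enumerating: (t,s,s), (t,s,t), (t,s,u), (t,s,v), (t,v,u), (u,s,s), (u,s,t), (u,s,u), (u,s,v), (u,v,u), (v,s,s), (v,s,t), (v,s,v).

13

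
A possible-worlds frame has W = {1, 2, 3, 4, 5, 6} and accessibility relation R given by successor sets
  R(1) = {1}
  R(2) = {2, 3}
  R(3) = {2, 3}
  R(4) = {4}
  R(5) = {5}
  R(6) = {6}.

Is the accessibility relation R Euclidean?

Euclidean: yes — any two successors of a common world are R-related.

Yes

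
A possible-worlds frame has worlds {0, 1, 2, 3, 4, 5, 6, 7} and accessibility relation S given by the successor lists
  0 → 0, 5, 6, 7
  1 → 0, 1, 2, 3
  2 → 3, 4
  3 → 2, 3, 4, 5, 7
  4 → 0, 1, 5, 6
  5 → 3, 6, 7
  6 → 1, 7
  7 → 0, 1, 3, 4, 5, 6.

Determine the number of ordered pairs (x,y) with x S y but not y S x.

15

Enumerating: (0,5), (0,6), (1,0), (1,2), (1,3), (2,4), (3,4), (4,0), (4,1), (4,5), (4,6), (5,6), (6,1), (7,1), (7,4).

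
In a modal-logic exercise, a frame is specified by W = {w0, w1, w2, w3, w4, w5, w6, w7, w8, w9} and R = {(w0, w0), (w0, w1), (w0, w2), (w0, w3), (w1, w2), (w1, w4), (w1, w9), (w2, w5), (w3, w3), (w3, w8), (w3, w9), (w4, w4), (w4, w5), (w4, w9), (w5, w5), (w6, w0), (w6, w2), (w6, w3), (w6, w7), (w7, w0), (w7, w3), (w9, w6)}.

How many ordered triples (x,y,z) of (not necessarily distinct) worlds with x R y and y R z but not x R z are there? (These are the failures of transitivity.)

Enumerating: (w0,w1,w4), (w0,w1,w9), (w0,w2,w5), (w0,w3,w8), (w0,w3,w9), (w1,w2,w5), (w1,w4,w5), (w1,w9,w6), (w3,w9,w6), (w4,w9,w6), (w6,w0,w1), (w6,w2,w5), … and 10 more.
Total: 22.

22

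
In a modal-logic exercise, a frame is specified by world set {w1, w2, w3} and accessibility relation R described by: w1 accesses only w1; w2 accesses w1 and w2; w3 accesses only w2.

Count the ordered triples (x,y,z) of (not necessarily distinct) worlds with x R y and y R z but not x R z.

1

Enumerating: (w3,w2,w1).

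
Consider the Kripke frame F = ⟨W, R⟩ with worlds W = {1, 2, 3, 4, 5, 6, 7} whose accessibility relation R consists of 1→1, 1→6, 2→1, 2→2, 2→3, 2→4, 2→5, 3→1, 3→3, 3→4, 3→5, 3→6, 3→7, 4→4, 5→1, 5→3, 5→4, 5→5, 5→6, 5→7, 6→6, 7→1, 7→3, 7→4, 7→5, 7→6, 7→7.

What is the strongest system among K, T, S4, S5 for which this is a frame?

Reflexive (axiom T): yes — every world is R-related to itself.
Transitive (axiom 4): no — 2 R 1 and 1 R 6, but not 2 R 6.
Euclidean (axiom 5): no — 2 R 1 and 2 R 3, but not 1 R 3.
So F validates K, T; S4 would additionally require R to be transitive. The strongest is T.

T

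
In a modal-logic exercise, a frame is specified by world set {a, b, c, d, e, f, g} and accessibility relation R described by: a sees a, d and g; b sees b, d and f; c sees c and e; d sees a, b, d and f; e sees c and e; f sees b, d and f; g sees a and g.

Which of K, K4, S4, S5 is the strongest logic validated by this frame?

Transitive (axiom 4): no — a R d and d R b, but not a R b.
Reflexive (axiom T): yes — every world is R-related to itself.
Euclidean (axiom 5): no — a R d and a R g, but not d R g.
So F validates K; K4 would additionally require R to be transitive. The strongest is K.

K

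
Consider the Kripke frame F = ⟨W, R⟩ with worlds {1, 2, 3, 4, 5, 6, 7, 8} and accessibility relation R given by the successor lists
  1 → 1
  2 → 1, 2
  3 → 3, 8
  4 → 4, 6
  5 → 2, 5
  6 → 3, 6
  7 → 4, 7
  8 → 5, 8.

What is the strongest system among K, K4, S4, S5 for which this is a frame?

Transitive (axiom 4): no — 3 R 8 and 8 R 5, but not 3 R 5.
Reflexive (axiom T): yes — every world is R-related to itself.
Euclidean (axiom 5): no — 2 R 1 and 2 R 2, but not 1 R 2.
So F validates K; K4 would additionally require R to be transitive. The strongest is K.

K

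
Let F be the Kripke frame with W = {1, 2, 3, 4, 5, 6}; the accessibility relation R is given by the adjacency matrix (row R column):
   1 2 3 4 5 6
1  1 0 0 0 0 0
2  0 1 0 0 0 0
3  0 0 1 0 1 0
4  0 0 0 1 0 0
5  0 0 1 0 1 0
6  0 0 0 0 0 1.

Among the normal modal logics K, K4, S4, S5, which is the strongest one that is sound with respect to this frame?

S5

Transitive (axiom 4): yes — every two-step R-path is closed by a direct edge.
Reflexive (axiom T): yes — every world is R-related to itself.
Euclidean (axiom 5): yes — any two successors of a common world are R-related.
So F validates K, K4, S4, S5. The strongest is S5.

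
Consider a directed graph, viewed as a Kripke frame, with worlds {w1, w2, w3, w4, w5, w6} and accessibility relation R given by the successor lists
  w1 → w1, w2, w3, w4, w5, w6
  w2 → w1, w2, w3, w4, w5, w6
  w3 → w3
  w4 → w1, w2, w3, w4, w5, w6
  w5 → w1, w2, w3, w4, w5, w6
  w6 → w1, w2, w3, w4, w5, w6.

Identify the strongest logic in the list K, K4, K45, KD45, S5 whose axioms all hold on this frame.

Transitive (axiom 4): yes — every two-step R-path is closed by a direct edge.
Euclidean (axiom 5): no — w1 R w3 and w1 R w2, but not w3 R w2.
Serial (axiom D): yes — every world has a successor (e.g. w1 R w1).
Reflexive (axiom T): yes — every world is R-related to itself.
So F validates K, K4; K45 would additionally require R to be Euclidean. The strongest is K4.

K4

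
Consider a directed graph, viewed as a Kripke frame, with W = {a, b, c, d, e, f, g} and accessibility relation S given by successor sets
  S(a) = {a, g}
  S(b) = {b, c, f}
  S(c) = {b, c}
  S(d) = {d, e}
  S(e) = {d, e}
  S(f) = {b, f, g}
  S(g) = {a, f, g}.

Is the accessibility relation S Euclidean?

Euclidean: no — b S c and b S f, but not c S f.

No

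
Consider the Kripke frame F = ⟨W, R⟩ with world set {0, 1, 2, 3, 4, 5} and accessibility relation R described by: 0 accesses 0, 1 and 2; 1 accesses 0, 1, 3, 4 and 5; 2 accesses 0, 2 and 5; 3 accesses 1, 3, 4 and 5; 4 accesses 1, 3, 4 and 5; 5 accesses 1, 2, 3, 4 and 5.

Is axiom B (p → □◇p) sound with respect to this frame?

Axiom B corresponds to the accessibility relation being symmetric.
Symmetric: yes — every pair in R has its reverse in R.

Yes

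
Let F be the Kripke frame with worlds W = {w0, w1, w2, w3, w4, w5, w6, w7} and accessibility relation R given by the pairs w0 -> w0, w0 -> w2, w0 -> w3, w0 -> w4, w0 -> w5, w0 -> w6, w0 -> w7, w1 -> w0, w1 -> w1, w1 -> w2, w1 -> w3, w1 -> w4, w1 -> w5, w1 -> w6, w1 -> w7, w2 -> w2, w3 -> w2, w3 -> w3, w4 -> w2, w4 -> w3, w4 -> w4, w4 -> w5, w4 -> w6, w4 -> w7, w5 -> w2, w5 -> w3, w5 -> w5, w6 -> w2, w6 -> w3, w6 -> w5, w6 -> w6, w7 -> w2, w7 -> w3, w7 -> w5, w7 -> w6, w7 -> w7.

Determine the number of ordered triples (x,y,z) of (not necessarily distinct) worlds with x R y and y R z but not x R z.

R is transitive; there are no such tuples.

0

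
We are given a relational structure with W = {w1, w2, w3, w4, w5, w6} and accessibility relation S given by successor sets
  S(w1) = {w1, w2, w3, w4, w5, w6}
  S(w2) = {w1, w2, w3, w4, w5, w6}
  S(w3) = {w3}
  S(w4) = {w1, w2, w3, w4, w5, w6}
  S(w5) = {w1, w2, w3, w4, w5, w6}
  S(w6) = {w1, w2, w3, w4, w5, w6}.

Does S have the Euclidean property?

No

Euclidean: no — w1 S w3 and w1 S w2, but not w3 S w2.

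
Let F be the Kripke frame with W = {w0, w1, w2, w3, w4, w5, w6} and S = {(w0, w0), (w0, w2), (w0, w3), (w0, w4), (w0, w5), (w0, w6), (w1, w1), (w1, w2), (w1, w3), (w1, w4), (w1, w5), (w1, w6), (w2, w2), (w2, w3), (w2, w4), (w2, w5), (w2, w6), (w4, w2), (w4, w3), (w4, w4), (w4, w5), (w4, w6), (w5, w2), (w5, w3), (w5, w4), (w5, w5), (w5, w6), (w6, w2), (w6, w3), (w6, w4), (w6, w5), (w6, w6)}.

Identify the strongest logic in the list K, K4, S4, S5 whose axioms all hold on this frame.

K4

Transitive (axiom 4): yes — every two-step S-path is closed by a direct edge.
Reflexive (axiom T): no — w3 is not related to itself.
Euclidean (axiom 5): no — w0 S w3 and w0 S w2, but not w3 S w2.
So F validates K, K4; S4 would additionally require S to be reflexive. The strongest is K4.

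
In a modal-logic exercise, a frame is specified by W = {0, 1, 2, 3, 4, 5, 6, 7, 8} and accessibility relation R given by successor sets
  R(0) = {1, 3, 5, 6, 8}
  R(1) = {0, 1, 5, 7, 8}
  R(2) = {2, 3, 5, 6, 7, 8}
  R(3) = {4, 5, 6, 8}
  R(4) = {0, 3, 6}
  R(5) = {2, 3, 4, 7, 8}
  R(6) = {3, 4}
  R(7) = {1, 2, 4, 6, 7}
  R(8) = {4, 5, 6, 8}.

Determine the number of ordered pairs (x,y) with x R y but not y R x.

Enumerating: (0,3), (0,5), (0,6), (0,8), (1,5), (1,8), (2,3), (2,6), (2,8), (3,8), (4,0), (5,4), (5,7), (7,4), (7,6), (8,4), (8,6).

17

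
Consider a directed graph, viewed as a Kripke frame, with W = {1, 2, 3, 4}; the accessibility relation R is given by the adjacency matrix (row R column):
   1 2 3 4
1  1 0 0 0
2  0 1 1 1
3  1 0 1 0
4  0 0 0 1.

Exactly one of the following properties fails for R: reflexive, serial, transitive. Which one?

Reflexive: yes — every world is R-related to itself.
Serial: yes — every world has a successor (e.g. 1 R 1).
Transitive: no — 2 R 3 and 3 R 1, but not 2 R 1.
Only transitive fails.

transitive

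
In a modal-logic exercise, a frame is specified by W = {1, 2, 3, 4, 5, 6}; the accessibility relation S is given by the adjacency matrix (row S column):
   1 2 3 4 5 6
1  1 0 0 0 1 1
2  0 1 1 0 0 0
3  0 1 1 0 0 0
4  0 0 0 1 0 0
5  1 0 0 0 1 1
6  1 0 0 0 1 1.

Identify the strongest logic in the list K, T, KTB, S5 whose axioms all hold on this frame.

S5

Reflexive (axiom T): yes — every world is S-related to itself.
Symmetric (axiom B): yes — every pair in S has its reverse in S.
Euclidean (axiom 5): yes — any two successors of a common world are S-related.
So F validates K, T, KTB, S5. The strongest is S5.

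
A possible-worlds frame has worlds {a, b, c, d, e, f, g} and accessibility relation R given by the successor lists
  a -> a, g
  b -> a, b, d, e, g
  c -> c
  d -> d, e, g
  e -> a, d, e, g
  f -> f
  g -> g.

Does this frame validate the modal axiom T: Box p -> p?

Yes

By correspondence theory, T is valid on a frame iff R is reflexive.
Reflexive: yes — every world is R-related to itself.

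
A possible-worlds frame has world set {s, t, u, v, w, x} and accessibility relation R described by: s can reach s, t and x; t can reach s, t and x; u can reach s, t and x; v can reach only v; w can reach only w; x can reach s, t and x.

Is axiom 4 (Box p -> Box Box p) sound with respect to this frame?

Yes

The schema 4 characterises exactly the transitive frames.
Transitive: yes — every two-step R-path is closed by a direct edge.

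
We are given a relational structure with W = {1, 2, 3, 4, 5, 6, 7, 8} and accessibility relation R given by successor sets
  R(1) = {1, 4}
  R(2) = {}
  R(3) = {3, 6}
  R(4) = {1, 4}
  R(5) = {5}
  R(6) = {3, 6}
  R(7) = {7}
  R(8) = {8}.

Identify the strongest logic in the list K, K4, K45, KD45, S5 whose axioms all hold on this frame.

Transitive (axiom 4): yes — every two-step R-path is closed by a direct edge.
Euclidean (axiom 5): yes — any two successors of a common world are R-related.
Serial (axiom D): no — 2 has no R-successor.
Reflexive (axiom T): no — 2 is not related to itself.
So F validates K, K4, K45; KD45 would additionally require R to be serial. The strongest is K45.

K45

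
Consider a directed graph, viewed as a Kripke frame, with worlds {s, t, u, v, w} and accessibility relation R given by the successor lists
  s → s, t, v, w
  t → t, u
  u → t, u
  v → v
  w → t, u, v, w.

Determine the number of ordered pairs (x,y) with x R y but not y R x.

6

Enumerating: (s,t), (s,v), (s,w), (w,t), (w,u), (w,v).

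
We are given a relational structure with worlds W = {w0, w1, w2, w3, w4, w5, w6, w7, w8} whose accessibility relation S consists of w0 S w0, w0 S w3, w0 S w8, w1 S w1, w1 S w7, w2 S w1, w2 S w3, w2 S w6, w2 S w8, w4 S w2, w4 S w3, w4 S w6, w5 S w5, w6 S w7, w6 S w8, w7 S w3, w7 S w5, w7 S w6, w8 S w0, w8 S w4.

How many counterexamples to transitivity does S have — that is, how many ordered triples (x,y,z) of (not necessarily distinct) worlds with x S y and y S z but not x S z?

24

Enumerating: (w0,w8,w4), (w1,w7,w3), (w1,w7,w5), (w1,w7,w6), (w2,w1,w7), (w2,w6,w7), (w2,w8,w0), (w2,w8,w4), (w4,w2,w1), (w4,w2,w8), (w4,w6,w7), (w4,w6,w8), … and 12 more.
Total: 24.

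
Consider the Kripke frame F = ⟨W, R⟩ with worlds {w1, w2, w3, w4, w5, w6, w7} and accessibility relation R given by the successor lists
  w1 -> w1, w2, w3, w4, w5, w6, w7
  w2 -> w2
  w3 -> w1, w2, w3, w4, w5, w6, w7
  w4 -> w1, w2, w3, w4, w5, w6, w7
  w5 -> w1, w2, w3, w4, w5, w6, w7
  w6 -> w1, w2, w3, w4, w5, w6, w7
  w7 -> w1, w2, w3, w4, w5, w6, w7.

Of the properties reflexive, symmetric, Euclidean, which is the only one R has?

reflexive

Reflexive: yes — every world is R-related to itself.
Symmetric: no — w1 R w2 but not w2 R w1.
Euclidean: no — w1 R w2 and w1 R w3, but not w2 R w3.
Only reflexive holds.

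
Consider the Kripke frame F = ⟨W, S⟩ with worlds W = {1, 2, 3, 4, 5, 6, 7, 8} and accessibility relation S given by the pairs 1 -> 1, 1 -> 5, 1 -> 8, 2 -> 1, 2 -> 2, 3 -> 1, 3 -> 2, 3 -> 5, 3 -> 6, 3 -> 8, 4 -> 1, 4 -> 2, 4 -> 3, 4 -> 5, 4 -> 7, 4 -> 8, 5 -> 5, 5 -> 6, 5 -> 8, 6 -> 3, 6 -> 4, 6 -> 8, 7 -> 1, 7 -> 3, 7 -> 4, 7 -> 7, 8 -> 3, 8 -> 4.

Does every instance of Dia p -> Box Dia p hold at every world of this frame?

Axiom 5 corresponds to the accessibility relation being Euclidean.
Euclidean: no — 1 S 8 and 1 S 5, but not 8 S 5.

No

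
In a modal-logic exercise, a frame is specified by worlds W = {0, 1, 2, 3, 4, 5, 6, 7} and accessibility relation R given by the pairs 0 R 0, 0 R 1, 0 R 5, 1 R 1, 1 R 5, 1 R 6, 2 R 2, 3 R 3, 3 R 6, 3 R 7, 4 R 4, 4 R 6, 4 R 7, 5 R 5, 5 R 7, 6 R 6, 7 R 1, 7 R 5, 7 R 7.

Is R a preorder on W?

Reflexive: yes — every world is R-related to itself.
Transitive: no — 0 R 1 and 1 R 6, but not 0 R 6.
So R is not a preorder.

No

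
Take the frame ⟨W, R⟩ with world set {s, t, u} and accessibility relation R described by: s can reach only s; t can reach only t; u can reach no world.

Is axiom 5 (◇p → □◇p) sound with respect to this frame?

The schema 5 characterises exactly the Euclidean frames.
Euclidean: yes — any two successors of a common world are R-related.

Yes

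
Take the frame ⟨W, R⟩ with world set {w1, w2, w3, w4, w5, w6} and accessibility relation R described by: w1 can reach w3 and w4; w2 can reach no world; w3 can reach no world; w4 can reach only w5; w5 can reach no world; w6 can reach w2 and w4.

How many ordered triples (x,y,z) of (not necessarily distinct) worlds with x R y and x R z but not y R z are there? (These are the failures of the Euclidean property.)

Enumerating: (w1,w3,w3), (w1,w3,w4), (w1,w4,w3), (w1,w4,w4), (w4,w5,w5), (w6,w2,w2), (w6,w2,w4), (w6,w4,w2), (w6,w4,w4).

9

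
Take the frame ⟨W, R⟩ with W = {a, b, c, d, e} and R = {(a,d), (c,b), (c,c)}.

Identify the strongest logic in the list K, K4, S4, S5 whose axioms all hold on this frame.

K4

Transitive (axiom 4): yes — every two-step R-path is closed by a direct edge.
Reflexive (axiom T): no — a is not related to itself.
Euclidean (axiom 5): no — a R d and a R d, but not d R d.
So F validates K, K4; S4 would additionally require R to be reflexive. The strongest is K4.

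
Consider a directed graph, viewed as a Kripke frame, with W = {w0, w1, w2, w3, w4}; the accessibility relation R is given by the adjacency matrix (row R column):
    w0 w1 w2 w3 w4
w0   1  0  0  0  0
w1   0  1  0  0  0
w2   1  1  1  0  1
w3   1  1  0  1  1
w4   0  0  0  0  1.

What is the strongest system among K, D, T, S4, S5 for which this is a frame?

S4

Serial (axiom D): yes — every world has a successor (e.g. w0 R w0).
Reflexive (axiom T): yes — every world is R-related to itself.
Transitive (axiom 4): yes — every two-step R-path is closed by a direct edge.
Euclidean (axiom 5): no — w2 R w0 and w2 R w1, but not w0 R w1.
So F validates K, D, T, S4; S5 would additionally require R to be Euclidean. The strongest is S4.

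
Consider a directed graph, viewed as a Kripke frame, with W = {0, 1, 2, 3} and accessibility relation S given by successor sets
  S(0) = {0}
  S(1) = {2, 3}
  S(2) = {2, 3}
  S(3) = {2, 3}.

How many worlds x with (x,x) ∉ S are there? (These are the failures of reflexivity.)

Enumerating: 1.

1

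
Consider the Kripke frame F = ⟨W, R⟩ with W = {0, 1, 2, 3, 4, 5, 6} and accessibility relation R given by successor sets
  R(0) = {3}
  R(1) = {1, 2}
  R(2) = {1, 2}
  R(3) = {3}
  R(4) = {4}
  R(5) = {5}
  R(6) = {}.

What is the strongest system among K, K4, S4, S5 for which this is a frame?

K4

Transitive (axiom 4): yes — every two-step R-path is closed by a direct edge.
Reflexive (axiom T): no — 0 is not related to itself.
Euclidean (axiom 5): yes — any two successors of a common world are R-related.
So F validates K, K4; S4 would additionally require R to be reflexive. The strongest is K4.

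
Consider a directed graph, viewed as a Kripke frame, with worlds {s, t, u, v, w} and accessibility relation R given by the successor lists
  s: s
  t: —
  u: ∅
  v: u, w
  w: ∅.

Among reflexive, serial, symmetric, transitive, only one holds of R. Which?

Reflexive: no — t is not related to itself.
Serial: no — t has no R-successor.
Symmetric: no — v R u but not u R v.
Transitive: yes — every two-step R-path is closed by a direct edge.
Only transitive holds.

transitive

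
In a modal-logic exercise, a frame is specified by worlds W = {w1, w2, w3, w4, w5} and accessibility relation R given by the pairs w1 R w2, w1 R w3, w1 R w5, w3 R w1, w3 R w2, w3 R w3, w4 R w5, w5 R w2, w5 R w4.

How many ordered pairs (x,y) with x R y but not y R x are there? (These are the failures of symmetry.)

4

Enumerating: (w1,w2), (w1,w5), (w3,w2), (w5,w2).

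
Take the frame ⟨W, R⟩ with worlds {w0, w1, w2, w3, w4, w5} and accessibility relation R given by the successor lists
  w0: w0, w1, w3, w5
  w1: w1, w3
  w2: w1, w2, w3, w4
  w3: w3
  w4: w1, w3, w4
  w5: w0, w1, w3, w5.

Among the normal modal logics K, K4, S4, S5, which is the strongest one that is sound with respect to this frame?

Transitive (axiom 4): yes — every two-step R-path is closed by a direct edge.
Reflexive (axiom T): yes — every world is R-related to itself.
Euclidean (axiom 5): no — w0 R w1 and w0 R w5, but not w1 R w5.
So F validates K, K4, S4; S5 would additionally require R to be Euclidean. The strongest is S4.

S4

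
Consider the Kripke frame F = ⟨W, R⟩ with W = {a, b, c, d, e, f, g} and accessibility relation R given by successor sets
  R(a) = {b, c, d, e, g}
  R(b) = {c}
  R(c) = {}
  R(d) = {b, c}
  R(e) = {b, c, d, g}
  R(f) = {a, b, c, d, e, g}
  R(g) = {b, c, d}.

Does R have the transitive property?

Transitive: yes — every two-step R-path is closed by a direct edge.

Yes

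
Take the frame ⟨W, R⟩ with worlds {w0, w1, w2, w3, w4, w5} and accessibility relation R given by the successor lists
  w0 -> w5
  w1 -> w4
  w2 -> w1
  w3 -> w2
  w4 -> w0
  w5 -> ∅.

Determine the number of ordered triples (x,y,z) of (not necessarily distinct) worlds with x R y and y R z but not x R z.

Enumerating: (w1,w4,w0), (w2,w1,w4), (w3,w2,w1), (w4,w0,w5).

4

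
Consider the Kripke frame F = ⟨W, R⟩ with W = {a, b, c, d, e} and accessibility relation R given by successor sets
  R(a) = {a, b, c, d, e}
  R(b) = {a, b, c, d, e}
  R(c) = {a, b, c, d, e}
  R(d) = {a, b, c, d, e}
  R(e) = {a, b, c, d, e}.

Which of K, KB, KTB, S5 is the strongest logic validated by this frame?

S5

Symmetric (axiom B): yes — every pair in R has its reverse in R.
Reflexive (axiom T): yes — every world is R-related to itself.
Euclidean (axiom 5): yes — any two successors of a common world are R-related.
So F validates K, KB, KTB, S5. The strongest is S5.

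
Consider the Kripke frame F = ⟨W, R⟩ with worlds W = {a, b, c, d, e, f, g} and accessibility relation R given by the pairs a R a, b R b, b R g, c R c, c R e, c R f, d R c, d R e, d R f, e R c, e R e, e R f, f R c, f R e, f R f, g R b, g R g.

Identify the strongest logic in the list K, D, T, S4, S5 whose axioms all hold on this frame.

D

Serial (axiom D): yes — every world has a successor (e.g. a R a).
Reflexive (axiom T): no — d is not related to itself.
Transitive (axiom 4): yes — every two-step R-path is closed by a direct edge.
Euclidean (axiom 5): yes — any two successors of a common world are R-related.
So F validates K, D; T would additionally require R to be reflexive. The strongest is D.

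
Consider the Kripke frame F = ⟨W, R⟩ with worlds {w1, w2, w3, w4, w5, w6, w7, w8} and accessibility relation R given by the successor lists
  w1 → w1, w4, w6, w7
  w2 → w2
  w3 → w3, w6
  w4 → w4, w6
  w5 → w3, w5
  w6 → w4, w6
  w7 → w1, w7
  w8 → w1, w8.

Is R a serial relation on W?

Yes

Serial: yes — every world has a successor (e.g. w1 R w1).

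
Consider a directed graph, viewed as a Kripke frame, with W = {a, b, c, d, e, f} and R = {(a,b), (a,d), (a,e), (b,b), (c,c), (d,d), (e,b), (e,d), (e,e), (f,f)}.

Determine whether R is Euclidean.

Euclidean: no — a R b and a R d, but not b R d.

No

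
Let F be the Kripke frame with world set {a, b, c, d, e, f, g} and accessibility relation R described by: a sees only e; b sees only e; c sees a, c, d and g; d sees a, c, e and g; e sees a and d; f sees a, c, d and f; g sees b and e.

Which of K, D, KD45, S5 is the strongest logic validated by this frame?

D

Serial (axiom D): yes — every world has a successor (e.g. a R e).
Euclidean (axiom 5): no — c R a and c R d, but not a R d.
Transitive (axiom 4): no — a R e and e R d, but not a R d.
Reflexive (axiom T): no — a is not related to itself.
So F validates K, D; KD45 would additionally require R to be Euclidean and transitive. The strongest is D.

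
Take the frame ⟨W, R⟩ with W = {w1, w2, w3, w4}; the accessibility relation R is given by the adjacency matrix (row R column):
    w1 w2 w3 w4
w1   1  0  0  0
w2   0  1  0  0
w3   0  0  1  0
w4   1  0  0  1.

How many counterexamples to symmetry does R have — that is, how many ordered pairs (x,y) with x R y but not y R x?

Enumerating: (w4,w1).

1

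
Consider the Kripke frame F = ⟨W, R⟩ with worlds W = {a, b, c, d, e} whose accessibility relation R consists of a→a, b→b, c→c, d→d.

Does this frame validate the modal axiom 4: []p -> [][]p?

Yes

Axiom 4 corresponds to the accessibility relation being transitive.
Transitive: yes — every two-step R-path is closed by a direct edge.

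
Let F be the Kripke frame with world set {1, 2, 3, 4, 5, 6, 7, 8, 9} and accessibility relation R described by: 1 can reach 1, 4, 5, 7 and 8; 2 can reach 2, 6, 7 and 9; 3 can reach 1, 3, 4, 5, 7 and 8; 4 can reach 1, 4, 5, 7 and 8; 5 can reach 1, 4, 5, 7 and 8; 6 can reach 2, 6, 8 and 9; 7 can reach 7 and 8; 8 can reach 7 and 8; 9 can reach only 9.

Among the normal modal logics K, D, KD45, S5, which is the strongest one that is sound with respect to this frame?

Serial (axiom D): yes — every world has a successor (e.g. 1 R 1).
Euclidean (axiom 5): no — 1 R 7 and 1 R 4, but not 7 R 4.
Transitive (axiom 4): no — 2 R 6 and 6 R 8, but not 2 R 8.
Reflexive (axiom T): yes — every world is R-related to itself.
So F validates K, D; KD45 would additionally require R to be Euclidean and transitive. The strongest is D.

D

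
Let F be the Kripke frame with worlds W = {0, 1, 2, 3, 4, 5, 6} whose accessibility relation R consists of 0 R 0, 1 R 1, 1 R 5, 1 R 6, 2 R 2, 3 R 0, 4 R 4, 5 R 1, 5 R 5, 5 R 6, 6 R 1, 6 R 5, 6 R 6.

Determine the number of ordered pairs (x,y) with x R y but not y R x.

1

Enumerating: (3,0).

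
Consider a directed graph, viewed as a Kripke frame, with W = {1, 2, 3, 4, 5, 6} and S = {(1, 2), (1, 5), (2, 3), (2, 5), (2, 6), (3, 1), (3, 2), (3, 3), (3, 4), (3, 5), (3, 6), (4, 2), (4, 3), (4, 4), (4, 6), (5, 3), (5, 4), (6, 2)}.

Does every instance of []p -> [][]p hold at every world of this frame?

No

The schema 4 characterises exactly the transitive frames.
Transitive: no — 1 S 2 and 2 S 3, but not 1 S 3.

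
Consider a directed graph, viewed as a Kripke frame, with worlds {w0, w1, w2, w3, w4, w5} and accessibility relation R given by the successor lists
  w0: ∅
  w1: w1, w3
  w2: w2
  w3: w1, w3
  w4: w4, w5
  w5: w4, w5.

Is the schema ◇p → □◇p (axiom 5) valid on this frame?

By correspondence theory, 5 is valid on a frame iff R is Euclidean.
Euclidean: yes — any two successors of a common world are R-related.

Yes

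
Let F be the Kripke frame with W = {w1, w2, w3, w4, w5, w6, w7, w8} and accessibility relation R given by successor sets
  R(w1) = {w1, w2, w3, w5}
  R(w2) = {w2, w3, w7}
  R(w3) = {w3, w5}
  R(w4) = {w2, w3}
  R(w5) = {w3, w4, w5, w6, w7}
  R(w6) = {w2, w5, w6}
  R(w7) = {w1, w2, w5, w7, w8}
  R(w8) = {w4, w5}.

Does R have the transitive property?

Transitive: no — w1 R w2 and w2 R w7, but not w1 R w7.

No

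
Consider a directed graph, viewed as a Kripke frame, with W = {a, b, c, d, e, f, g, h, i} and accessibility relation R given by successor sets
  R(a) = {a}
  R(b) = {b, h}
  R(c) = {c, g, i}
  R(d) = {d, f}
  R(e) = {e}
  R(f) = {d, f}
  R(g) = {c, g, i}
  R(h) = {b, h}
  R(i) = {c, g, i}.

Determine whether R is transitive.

Transitive: yes — every two-step R-path is closed by a direct edge.

Yes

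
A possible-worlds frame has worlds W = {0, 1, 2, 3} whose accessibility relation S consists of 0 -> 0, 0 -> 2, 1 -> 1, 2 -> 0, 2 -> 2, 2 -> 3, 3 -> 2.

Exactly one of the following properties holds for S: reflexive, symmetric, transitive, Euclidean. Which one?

symmetric

Reflexive: no — 3 is not related to itself.
Symmetric: yes — every pair in S has its reverse in S.
Transitive: no — 0 S 2 and 2 S 3, but not 0 S 3.
Euclidean: no — 2 S 0 and 2 S 3, but not 0 S 3.
Only symmetric holds.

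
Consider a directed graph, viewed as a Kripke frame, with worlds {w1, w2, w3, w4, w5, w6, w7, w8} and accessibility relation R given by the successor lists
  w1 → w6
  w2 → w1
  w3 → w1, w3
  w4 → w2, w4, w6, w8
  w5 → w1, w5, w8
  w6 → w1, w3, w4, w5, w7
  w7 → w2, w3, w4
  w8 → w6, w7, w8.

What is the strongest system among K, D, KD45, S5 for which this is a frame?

Serial (axiom D): yes — every world has a successor (e.g. w1 R w6).
Euclidean (axiom 5): no — w4 R w2 and w4 R w6, but not w2 R w6.
Transitive (axiom 4): no — w1 R w6 and w6 R w3, but not w1 R w3.
Reflexive (axiom T): no — w1 is not related to itself.
So F validates K, D; KD45 would additionally require R to be Euclidean and transitive. The strongest is D.

D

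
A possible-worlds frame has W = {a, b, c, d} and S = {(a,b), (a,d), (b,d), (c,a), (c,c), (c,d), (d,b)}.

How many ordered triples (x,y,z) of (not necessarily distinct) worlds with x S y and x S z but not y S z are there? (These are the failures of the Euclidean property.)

9

Enumerating: (a,b,b), (a,d,d), (b,d,d), (c,a,a), (c,a,c), (c,d,a), (c,d,c), (c,d,d), (d,b,b).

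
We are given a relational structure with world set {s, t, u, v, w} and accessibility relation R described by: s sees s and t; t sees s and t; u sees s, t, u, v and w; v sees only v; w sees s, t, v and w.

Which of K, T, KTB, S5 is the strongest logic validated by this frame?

T

Reflexive (axiom T): yes — every world is R-related to itself.
Symmetric (axiom B): no — u R s but not s R u.
Euclidean (axiom 5): no — u R s and u R v, but not s R v.
So F validates K, T; KTB would additionally require R to be symmetric. The strongest is T.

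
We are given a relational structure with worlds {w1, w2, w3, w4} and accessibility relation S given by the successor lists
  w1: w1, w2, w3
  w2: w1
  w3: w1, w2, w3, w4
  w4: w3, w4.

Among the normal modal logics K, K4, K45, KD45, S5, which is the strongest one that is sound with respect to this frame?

Transitive (axiom 4): no — w1 S w3 and w3 S w4, but not w1 S w4.
Euclidean (axiom 5): no — w1 S w2 and w1 S w3, but not w2 S w3.
Serial (axiom D): yes — every world has a successor (e.g. w1 S w1).
Reflexive (axiom T): no — w2 is not related to itself.
So F validates K; K4 would additionally require S to be transitive. The strongest is K.

K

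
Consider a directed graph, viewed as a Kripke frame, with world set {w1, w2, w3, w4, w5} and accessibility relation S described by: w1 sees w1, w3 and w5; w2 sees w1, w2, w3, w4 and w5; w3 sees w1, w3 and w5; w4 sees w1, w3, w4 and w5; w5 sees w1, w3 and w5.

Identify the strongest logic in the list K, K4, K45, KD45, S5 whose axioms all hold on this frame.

K4

Transitive (axiom 4): yes — every two-step S-path is closed by a direct edge.
Euclidean (axiom 5): no — w2 S w1 and w2 S w4, but not w1 S w4.
Serial (axiom D): yes — every world has a successor (e.g. w1 S w1).
Reflexive (axiom T): yes — every world is S-related to itself.
So F validates K, K4; K45 would additionally require S to be Euclidean. The strongest is K4.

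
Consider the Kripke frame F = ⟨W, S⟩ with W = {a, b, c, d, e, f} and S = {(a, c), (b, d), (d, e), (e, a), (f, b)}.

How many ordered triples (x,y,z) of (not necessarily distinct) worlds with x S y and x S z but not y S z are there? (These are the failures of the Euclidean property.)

5

Enumerating: (a,c,c), (b,d,d), (d,e,e), (e,a,a), (f,b,b).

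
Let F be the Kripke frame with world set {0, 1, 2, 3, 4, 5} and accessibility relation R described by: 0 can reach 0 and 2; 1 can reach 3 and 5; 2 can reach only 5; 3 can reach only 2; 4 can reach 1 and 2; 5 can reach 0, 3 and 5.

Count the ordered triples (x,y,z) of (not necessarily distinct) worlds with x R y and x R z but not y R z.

14

Enumerating: (0,2,0), (0,2,2), (1,3,3), (1,3,5), (3,2,2), (4,1,1), (4,1,2), (4,2,1), (4,2,2), (5,0,3), (5,0,5), (5,3,0), (5,3,3), (5,3,5).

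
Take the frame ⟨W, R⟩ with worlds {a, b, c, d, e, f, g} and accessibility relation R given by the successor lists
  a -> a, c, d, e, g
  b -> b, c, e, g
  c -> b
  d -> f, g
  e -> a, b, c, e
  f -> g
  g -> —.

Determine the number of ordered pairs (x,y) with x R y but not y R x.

8

Enumerating: (a,c), (a,d), (a,g), (b,g), (d,f), (d,g), (e,c), (f,g).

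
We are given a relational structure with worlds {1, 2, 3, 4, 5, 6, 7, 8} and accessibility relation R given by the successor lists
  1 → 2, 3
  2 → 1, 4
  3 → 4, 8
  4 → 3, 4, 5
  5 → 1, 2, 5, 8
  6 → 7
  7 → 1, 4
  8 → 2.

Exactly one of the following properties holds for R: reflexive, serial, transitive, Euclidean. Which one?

Reflexive: no — 1 is not related to itself.
Serial: yes — every world has a successor (e.g. 1 R 2).
Transitive: no — 1 R 2 and 2 R 4, but not 1 R 4.
Euclidean: no — 1 R 2 and 1 R 3, but not 2 R 3.
Only serial holds.

serial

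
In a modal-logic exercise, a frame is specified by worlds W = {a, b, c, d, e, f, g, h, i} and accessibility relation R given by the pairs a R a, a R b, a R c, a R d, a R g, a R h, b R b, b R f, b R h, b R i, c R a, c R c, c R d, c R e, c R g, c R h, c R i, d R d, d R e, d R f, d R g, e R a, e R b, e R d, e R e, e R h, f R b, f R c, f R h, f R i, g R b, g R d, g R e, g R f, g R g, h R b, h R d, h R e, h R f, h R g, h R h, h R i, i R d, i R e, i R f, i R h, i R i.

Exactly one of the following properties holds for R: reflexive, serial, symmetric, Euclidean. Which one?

serial

Reflexive: no — f is not related to itself.
Serial: yes — every world has a successor (e.g. a R a).
Symmetric: no — a R b but not b R a.
Euclidean: no — a R b and a R c, but not b R c.
Only serial holds.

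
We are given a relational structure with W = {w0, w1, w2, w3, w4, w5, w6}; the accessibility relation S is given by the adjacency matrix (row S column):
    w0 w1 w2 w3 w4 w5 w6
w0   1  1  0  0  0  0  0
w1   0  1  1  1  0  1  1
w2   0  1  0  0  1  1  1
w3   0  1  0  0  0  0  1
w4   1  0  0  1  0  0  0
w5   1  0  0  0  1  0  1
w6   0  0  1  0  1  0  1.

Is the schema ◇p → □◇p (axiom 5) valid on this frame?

No

Axiom 5 corresponds to the accessibility relation being Euclidean.
Euclidean: no — w1 S w2 and w1 S w3, but not w2 S w3.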